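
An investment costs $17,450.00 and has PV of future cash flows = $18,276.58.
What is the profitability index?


Formula: PI = PV(cash flows) / initial investment
Substituting: PI = $18,276.58 / $17,450.00
PI = 1.0474

1.0474


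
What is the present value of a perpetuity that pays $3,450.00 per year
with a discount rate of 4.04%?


Formula: PV = C / r
Substituting: PV = $3,450.00 / 0.0404
PV = $85,396.04

$85,396.04


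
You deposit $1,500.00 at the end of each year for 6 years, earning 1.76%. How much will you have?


Formula: FV = PMT * ((1+r)^n - 1) / r
Growth factor: (1 + 0.0176)^6 = 1.110357
Numerator: 1.110357 - 1 = 0.110357
FV = $1,500.00 * 0.110357 / 0.0176 = $9,405.42

$9,405.42


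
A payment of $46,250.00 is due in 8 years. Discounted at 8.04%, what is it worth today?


Formula: PV = FV / (1 + r)^n
Substituting: PV = $46,250.00 / (1 + 0.0804)^8
Discount factor: (1.0804)^8 = 1.856422
PV = $46,250.00 / 1.856422 = $24,913.52

$24,913.52


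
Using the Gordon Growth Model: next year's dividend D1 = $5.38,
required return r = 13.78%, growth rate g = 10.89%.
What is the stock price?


Formula: P = D1 / (r - g)
Spread: r - g = 0.1378 - 0.1089 = 0.0289
Substituting: P = $5.38 / 0.0289
P = $186.16

$186.16


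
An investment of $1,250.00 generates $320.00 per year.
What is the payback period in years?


Formula: Payback = investment / annual cash flow
Substituting: Payback = $1,250.00 / $320.00
Payback = 3.9062 years

3.9062 years


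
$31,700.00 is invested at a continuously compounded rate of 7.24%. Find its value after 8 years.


Formula: FV = P * e^(r*t)
Exponent: r*t = 0.0724 * 8 = 0.5792
e^(0.5792) = 1.78461
FV = $31,700.00 * 1.78461 = $56,572.14

$56,572.14


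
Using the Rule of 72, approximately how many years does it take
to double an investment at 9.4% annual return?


Formula: Years ≈ 72 / r
Substituting: Years ≈ 72 / 9.4
Years ≈ 7.7

7.7 years


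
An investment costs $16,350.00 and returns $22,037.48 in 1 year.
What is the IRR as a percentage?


Formula: IRR = C1/C0 - 1
Substituting: IRR = $22,037.48 / $16,350.00 - 1
Ratio: 1.347858 - 1 = 0.347858
IRR = 34.7858%

34.7858%


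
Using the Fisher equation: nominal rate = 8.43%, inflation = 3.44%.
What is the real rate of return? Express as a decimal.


Formula: (1 + r_real) = (1 + r_nom) / (1 + inflation)
Substituting: (1 + r_real) = 1.0843 / 1.0344
(1 + r_real) = 1.048241
r_real = 1.048241 - 1 = 0.048241

0.048241


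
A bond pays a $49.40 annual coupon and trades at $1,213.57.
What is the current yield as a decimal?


Formula: Current yield = annual coupon / price
Substituting: CY = $49.40 / $1,213.57
CY = 0.040706

0.040706


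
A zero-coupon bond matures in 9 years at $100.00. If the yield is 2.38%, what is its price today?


Formula: Price = FV / (1 + r)^n
Substituting: Price = $100.00 / (1 + 0.0238)^9
Discount factor: (1.0238)^9 = 1.235766
Price = $100.00 / 1.235766 = $80.92

$80.92


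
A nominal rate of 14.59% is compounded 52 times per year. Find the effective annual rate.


Formula: EAR = (1 + r/m)^m - 1
Period rate: r/m = 0.1459 / 52 = 0.002806
Compounding: (1 + 0.002806)^52 = 1.156844
EAR = 1.156844 - 1 = 0.156844

0.156844


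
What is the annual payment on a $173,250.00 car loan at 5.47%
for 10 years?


Formula: PMT = PV * r / (1 - (1+r)^(-n))
Denominator: 1 - (1 + 0.0547)^(-10) = 0.412902
Numerator: $173,250.00 * 0.0547 = 9476.775
PMT = 9476.775 / 0.412902 = $22,951.63

$22,951.63


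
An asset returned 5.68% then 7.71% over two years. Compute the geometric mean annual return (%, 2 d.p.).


Formula: Geometric mean = ((1+r1)*(1+r2))^(1/2) - 1
Product: (1 + 0.0568) * (1 + 0.0771) = 1.0568 * 1.0771 = 1.138279
Square root: 1.138279^0.5 = 1.066902
Geometric mean = 1.066902 - 1 = 0.066902
As percentage: 6.69%

6.69%


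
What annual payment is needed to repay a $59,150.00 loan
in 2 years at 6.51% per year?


Formula: PMT = PV * r / (1 - (1+r)^(-n))
Denominator: 1 - (1 + 0.0651)^(-2) = 0.118506
Numerator: $59,150.00 * 0.0651 = 3850.665
PMT = 3850.665 / 0.118506 = $32,493.35

$32,493.35


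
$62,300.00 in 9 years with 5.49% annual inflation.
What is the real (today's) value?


Formula: Real value = nominal / (1 + inflation)^years
Price level: (1 + 0.0549)^9 = 1.617714
Real value = $62,300.00 / 1.617714 = $38,511.14

$38,511.14


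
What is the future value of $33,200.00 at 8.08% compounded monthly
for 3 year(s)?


Formula: FV = P * (1 + r/m)^(m*t)
Period rate: r/m = 0.0808 / 12 = 0.006733
Total periods: m*t = 12 * 3 = 36
Growth factor: (1 + 0.006733)^36 = 1.273269
FV = $33,200.00 * 1.273269 = $42,272.53

$42,272.53


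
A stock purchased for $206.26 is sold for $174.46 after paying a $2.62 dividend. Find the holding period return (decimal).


Formula: HPR = (P1 - P0 + D) / P0
Gain: $174.46 - $206.26 + $2.62 = -$29.18
HPR = -$29.18 / $206.26 = -0.1415

-0.1415


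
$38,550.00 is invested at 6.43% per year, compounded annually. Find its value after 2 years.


Formula: FV = P * (1 + r)^n
Substituting: FV = $38,550.00 * (1 + 0.0643)^2
Growth factor: (1.0643)^2 = 1.132734
FV = $38,550.00 * 1.132734 = $43,666.91

$43,666.91


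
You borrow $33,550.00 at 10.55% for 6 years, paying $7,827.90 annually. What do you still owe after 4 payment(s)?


Formula: Balance = PV*(1+r)^k - PMT*((1+r)^k - 1)/r
Growth: (1 + 0.1055)^4 = 1.493602
Accumulated factor: ((1+r)^k - 1)/r = 4.678695
Balance = $33,550.00 * 1.493602 - $7,827.90 * 4.678695
Balance = $13,486.00

$13,486.00


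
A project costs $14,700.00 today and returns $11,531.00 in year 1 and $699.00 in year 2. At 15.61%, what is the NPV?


Formula: NPV = C0 + C1/(1+r) + C2/(1+r)^2
Discount C1: $11,531.00 / (1 + 0.1561) = $9,974.05
Discount C2: $699.00 / (1 + 0.1561)^2 = $522.98
NPV = -$14,700.00 + $9,974.05 + $522.98 = -$4,202.97

-$4,202.97


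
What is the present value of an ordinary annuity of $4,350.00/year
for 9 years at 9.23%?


Formula: PV = PMT * (1 - (1+r)^(-n)) / r
Discount factor: (1 + 0.0923)^(-9) = 0.451775
Bracket: 1 - 0.451775 = 0.548225
PV = $4,350.00 * 0.548225 / 0.0923 = $25,837.24

$25,837.24


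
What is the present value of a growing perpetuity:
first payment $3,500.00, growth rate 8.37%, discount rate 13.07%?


Formula: PV = C / (r - g)
Spread: r - g = 0.1307 - 0.0837 = 0.047
Substituting: PV = $3,500.00 / 0.047
PV = $74,468.09

$74,468.09


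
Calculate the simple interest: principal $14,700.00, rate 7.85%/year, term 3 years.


Formula: I = P * r * t
Substituting: I = $14,700.00 * 0.0785 * 3
Step: I = $14,700.00 * 0.2355
I = $3,461.85

$3,461.85


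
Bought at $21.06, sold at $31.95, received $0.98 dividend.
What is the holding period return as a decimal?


Formula: HPR = (P1 - P0 + D) / P0
Gain: $31.95 - $21.06 + $0.98 = $11.87
HPR = $11.87 / $21.06 = 0.5636

0.5636


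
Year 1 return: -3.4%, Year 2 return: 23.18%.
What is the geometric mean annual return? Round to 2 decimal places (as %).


Formula: Geometric mean = ((1+r1)*(1+r2))^(1/2) - 1
Product: (1 + -0.034) * (1 + 0.2318) = 0.966 * 1.2318 = 1.189919
Square root: 1.189919^0.5 = 1.090834
Geometric mean = 1.090834 - 1 = 0.090834
As percentage: 9.08%

9.08%


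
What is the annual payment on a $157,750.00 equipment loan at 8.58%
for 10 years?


Formula: PMT = PV * r / (1 - (1+r)^(-n))
Denominator: 1 - (1 + 0.0858)^(-10) = 0.560962
Numerator: $157,750.00 * 0.0858 = 13534.95
PMT = 13534.95 / 0.560962 = $24,128.08

$24,128.08


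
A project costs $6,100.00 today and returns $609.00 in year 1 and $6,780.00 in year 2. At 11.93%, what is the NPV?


Formula: NPV = C0 + C1/(1+r) + C2/(1+r)^2
Discount C1: $609.00 / (1 + 0.1193) = $544.09
Discount C2: $6,780.00 / (1 + 0.1193)^2 = $5,411.74
NPV = -$6,100.00 + $544.09 + $5,411.74 = -$144.17

-$144.17


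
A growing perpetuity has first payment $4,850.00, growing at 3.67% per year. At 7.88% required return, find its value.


Formula: PV = C / (r - g)
Spread: r - g = 0.0788 - 0.0367 = 0.0421
Substituting: PV = $4,850.00 / 0.0421
PV = $115,201.90

$115,201.90


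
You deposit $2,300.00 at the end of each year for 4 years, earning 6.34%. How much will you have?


Formula: FV = PMT * ((1+r)^n - 1) / r
Growth factor: (1 + 0.0634)^4 = 1.278753
Numerator: 1.278753 - 1 = 0.278753
FV = $2,300.00 * 0.278753 / 0.0634 = $10,112.49

$10,112.49


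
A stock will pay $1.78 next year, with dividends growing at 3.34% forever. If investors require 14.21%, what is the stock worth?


Formula: P = D1 / (r - g)
Spread: r - g = 0.1421 - 0.0334 = 0.1087
Substituting: P = $1.78 / 0.1087
P = $16.38

$16.38


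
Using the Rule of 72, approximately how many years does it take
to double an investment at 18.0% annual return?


Formula: Years ≈ 72 / r
Substituting: Years ≈ 72 / 18.0
Years ≈ 4.0

4.0 years


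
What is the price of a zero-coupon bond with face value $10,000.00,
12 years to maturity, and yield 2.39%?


Formula: Price = FV / (1 + r)^n
Substituting: Price = $10,000.00 / (1 + 0.0239)^12
Discount factor: (1.0239)^12 = 1.327671
Price = $10,000.00 / 1.327671 = $7,531.99

$7,531.99


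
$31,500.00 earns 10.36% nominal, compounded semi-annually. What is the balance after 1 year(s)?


Formula: FV = P * (1 + r/m)^(m*t)
Period rate: r/m = 0.1036 / 2 = 0.0518
Total periods: m*t = 2 * 1 = 2
Growth factor: (1 + 0.0518)^2 = 1.106283
FV = $31,500.00 * 1.106283 = $34,847.92

$34,847.92


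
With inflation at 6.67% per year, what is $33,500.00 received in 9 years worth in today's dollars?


Formula: Real value = nominal / (1 + inflation)^years
Price level: (1 + 0.0667)^9 = 1.788054
Real value = $33,500.00 / 1.788054 = $18,735.45

$18,735.45


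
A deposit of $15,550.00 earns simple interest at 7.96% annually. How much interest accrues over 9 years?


Formula: I = P * r * t
Substituting: I = $15,550.00 * 0.0796 * 9
Step: I = $15,550.00 * 0.7164
I = $11,140.02

$11,140.02


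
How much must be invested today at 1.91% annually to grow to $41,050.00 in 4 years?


Formula: PV = FV / (1 + r)^n
Substituting: PV = $41,050.00 / (1 + 0.0191)^4
Discount factor: (1.0191)^4 = 1.078617
PV = $41,050.00 / 1.078617 = $38,058.00

$38,058.00


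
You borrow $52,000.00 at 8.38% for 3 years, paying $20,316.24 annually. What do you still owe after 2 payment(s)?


Formula: Balance = PV*(1+r)^k - PMT*((1+r)^k - 1)/r
Growth: (1 + 0.0838)^2 = 1.174622
Accumulated factor: ((1+r)^k - 1)/r = 2.0838
Balance = $52,000.00 * 1.174622 - $20,316.24 * 2.0838
Balance = $18,745.39

$18,745.39


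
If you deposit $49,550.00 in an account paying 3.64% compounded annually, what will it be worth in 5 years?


Formula: FV = P * (1 + r)^n
Substituting: FV = $49,550.00 * (1 + 0.0364)^5
Growth factor: (1.0364)^5 = 1.195741
FV = $49,550.00 * 1.195741 = $59,248.95

$59,248.95


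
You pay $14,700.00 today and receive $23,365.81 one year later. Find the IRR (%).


Formula: IRR = C1/C0 - 1
Substituting: IRR = $23,365.81 / $14,700.00 - 1
Ratio: 1.589511 - 1 = 0.589511
IRR = 58.9511%

58.9511%


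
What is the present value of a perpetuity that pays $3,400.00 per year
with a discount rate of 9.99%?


Formula: PV = C / r
Substituting: PV = $3,400.00 / 0.0999
PV = $34,034.03

$34,034.03


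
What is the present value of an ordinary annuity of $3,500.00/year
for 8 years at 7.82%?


Formula: PV = PMT * (1 - (1+r)^(-n)) / r
Discount factor: (1 + 0.0782)^(-8) = 0.547527
Bracket: 1 - 0.547527 = 0.452473
PV = $3,500.00 * 0.452473 / 0.0782 = $20,251.36

$20,251.36


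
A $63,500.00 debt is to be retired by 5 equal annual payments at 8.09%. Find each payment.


Formula: PMT = PV * r / (1 - (1+r)^(-n))
Denominator: 1 - (1 + 0.0809)^(-5) = 0.322245
Numerator: $63,500.00 * 0.0809 = 5137.15
PMT = 5137.15 / 0.322245 = $15,941.73

$15,941.73


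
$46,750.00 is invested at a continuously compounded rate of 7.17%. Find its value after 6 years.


Formula: FV = P * e^(r*t)
Exponent: r*t = 0.0717 * 6 = 0.4302
e^(0.4302) = 1.537565
FV = $46,750.00 * 1.537565 = $71,881.16

$71,881.16


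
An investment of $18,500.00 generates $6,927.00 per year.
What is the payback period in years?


Formula: Payback = investment / annual cash flow
Substituting: Payback = $18,500.00 / $6,927.00
Payback = 2.6707 years

2.6707 years


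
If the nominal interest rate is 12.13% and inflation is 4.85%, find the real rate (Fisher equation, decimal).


Formula: (1 + r_real) = (1 + r_nom) / (1 + inflation)
Substituting: (1 + r_real) = 1.1213 / 1.0485
(1 + r_real) = 1.069433
r_real = 1.069433 - 1 = 0.069433

0.069433


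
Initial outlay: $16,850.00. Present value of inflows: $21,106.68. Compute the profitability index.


Formula: PI = PV(cash flows) / initial investment
Substituting: PI = $21,106.68 / $16,850.00
PI = 1.2526

1.2526


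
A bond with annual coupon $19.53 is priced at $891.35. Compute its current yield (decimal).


Formula: Current yield = annual coupon / price
Substituting: CY = $19.53 / $891.35
CY = 0.021911

0.021911


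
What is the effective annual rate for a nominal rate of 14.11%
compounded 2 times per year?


Formula: EAR = (1 + r/m)^m - 1
Period rate: r/m = 0.1411 / 2 = 0.07055
Compounding: (1 + 0.07055)^2 = 1.146077
EAR = 1.146077 - 1 = 0.146077

0.146077


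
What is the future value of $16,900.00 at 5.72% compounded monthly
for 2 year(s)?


Formula: FV = P * (1 + r/m)^(m*t)
Period rate: r/m = 0.0572 / 12 = 0.004767
Total periods: m*t = 12 * 2 = 24
Growth factor: (1 + 0.004767)^24 = 1.120896
FV = $16,900.00 * 1.120896 = $18,943.14

$18,943.14


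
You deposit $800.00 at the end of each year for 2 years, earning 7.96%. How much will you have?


Formula: FV = PMT * ((1+r)^n - 1) / r
Growth factor: (1 + 0.0796)^2 = 1.165536
Numerator: 1.165536 - 1 = 0.165536
FV = $800.00 * 0.165536 / 0.0796 = $1,663.68

$1,663.68


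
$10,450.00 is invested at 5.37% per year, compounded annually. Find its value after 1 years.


Formula: FV = P * (1 + r)^n
Substituting: FV = $10,450.00 * (1 + 0.0537)^1
Growth factor: (1.0537)^1 = 1.0537
FV = $10,450.00 * 1.0537 = $11,011.17

$11,011.17


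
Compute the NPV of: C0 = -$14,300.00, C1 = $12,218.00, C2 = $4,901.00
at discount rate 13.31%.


Formula: NPV = C0 + C1/(1+r) + C2/(1+r)^2
Discount C1: $12,218.00 / (1 + 0.1331) = $10,782.81
Discount C2: $4,901.00 / (1 + 0.1331)^2 = $3,817.23
NPV = -$14,300.00 + $10,782.81 + $3,817.23 = $300.04

$300.04


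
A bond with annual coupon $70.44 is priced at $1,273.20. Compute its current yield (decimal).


Formula: Current yield = annual coupon / price
Substituting: CY = $70.44 / $1,273.20
CY = 0.055325

0.055325


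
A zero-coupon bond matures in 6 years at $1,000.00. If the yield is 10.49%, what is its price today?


Formula: Price = FV / (1 + r)^n
Substituting: Price = $1,000.00 / (1 + 0.1049)^6
Discount factor: (1.1049)^6 = 1.81944
Price = $1,000.00 / 1.81944 = $549.62

$549.62


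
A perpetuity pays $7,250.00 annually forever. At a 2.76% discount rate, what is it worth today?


Formula: PV = C / r
Substituting: PV = $7,250.00 / 0.0276
PV = $262,681.16

$262,681.16


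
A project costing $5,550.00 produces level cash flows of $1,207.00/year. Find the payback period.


Formula: Payback = investment / annual cash flow
Substituting: Payback = $5,550.00 / $1,207.00
Payback = 4.5982 years

4.5982 years


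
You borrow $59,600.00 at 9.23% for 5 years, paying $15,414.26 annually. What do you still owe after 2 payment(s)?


Formula: Balance = PV*(1+r)^k - PMT*((1+r)^k - 1)/r
Growth: (1 + 0.0923)^2 = 1.193119
Accumulated factor: ((1+r)^k - 1)/r = 2.0923
Balance = $59,600.00 * 1.193119 - $15,414.26 * 2.0923
Balance = $38,858.65

$38,858.65


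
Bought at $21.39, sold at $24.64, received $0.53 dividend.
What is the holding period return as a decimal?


Formula: HPR = (P1 - P0 + D) / P0
Gain: $24.64 - $21.39 + $0.53 = $3.78
HPR = $3.78 / $21.39 = 0.1767

0.1767


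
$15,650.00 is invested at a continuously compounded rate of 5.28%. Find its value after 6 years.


Formula: FV = P * e^(r*t)
Exponent: r*t = 0.0528 * 6 = 0.3168
e^(0.3168) = 1.372728
FV = $15,650.00 * 1.372728 = $21,483.19

$21,483.19


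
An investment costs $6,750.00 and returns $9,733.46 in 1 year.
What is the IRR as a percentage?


Formula: IRR = C1/C0 - 1
Substituting: IRR = $9,733.46 / $6,750.00 - 1
Ratio: 1.441994 - 1 = 0.441994
IRR = 44.1994%

44.1994%


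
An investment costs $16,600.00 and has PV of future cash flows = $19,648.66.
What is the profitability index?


Formula: PI = PV(cash flows) / initial investment
Substituting: PI = $19,648.66 / $16,600.00
PI = 1.1837

1.1837


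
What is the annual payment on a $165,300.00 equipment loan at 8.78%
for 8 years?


Formula: PMT = PV * r / (1 - (1+r)^(-n))
Denominator: 1 - (1 + 0.0878)^(-8) = 0.489956
Numerator: $165,300.00 * 0.0878 = 14513.34
PMT = 14513.34 / 0.489956 = $29,621.72

$29,621.72


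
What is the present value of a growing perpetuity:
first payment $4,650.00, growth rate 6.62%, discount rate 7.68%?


Formula: PV = C / (r - g)
Spread: r - g = 0.0768 - 0.0662 = 0.0106
Substituting: PV = $4,650.00 / 0.0106
PV = $438,679.25

$438,679.25


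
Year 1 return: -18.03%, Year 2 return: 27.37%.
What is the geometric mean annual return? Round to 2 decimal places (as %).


Formula: Geometric mean = ((1+r1)*(1+r2))^(1/2) - 1
Product: (1 + -0.1803) * (1 + 0.2737) = 0.8197 * 1.2737 = 1.044052
Square root: 1.044052^0.5 = 1.021789
Geometric mean = 1.021789 - 1 = 0.021789
As percentage: 2.18%

2.18%


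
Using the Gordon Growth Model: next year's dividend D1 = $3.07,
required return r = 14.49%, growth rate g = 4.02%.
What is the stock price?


Formula: P = D1 / (r - g)
Spread: r - g = 0.1449 - 0.0402 = 0.1047
Substituting: P = $3.07 / 0.1047
P = $29.32

$29.32


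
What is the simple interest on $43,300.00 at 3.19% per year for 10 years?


Formula: I = P * r * t
Substituting: I = $43,300.00 * 0.0319 * 10
Step: I = $43,300.00 * 0.319
I = $13,812.70

$13,812.70


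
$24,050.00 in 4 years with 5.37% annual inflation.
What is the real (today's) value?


Formula: Real value = nominal / (1 + inflation)^years
Price level: (1 + 0.0537)^4 = 1.23273
Real value = $24,050.00 / 1.23273 = $19,509.55

$19,509.55


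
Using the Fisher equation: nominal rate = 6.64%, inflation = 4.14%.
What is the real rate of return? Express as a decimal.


Formula: (1 + r_real) = (1 + r_nom) / (1 + inflation)
Substituting: (1 + r_real) = 1.0664 / 1.0414
(1 + r_real) = 1.024006
r_real = 1.024006 - 1 = 0.024006

0.024006


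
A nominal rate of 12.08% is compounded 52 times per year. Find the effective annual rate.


Formula: EAR = (1 + r/m)^m - 1
Period rate: r/m = 0.1208 / 52 = 0.002323
Compounding: (1 + 0.002323)^52 = 1.128241
EAR = 1.128241 - 1 = 0.128241

0.128241


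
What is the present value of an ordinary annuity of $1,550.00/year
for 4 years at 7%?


Formula: PV = PMT * (1 - (1+r)^(-n)) / r
Discount factor: (1 + 0.07)^(-4) = 0.762895
Bracket: 1 - 0.762895 = 0.237105
PV = $1,550.00 * 0.237105 / 0.07 = $5,250.18

$5,250.18


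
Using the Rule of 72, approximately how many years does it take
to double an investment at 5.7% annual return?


Formula: Years ≈ 72 / r
Substituting: Years ≈ 72 / 5.7
Years ≈ 12.6

12.6 years


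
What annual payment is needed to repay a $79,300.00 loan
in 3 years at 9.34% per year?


Formula: PMT = PV * r / (1 - (1+r)^(-n))
Denominator: 1 - (1 + 0.0934)^(-3) = 0.234998
Numerator: $79,300.00 * 0.0934 = 7406.62
PMT = 7406.62 / 0.234998 = $31,517.85

$31,517.85


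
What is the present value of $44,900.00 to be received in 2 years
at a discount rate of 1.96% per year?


Formula: PV = FV / (1 + r)^n
Substituting: PV = $44,900.00 / (1 + 0.0196)^2
Discount factor: (1.0196)^2 = 1.039584
PV = $44,900.00 / 1.039584 = $43,190.35

$43,190.35


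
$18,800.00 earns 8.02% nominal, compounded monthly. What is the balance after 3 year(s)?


Formula: FV = P * (1 + r/m)^(m*t)
Period rate: r/m = 0.0802 / 12 = 0.006683
Total periods: m*t = 12 * 3 = 36
Growth factor: (1 + 0.006683)^36 = 1.270994
FV = $18,800.00 * 1.270994 = $23,894.69

$23,894.69


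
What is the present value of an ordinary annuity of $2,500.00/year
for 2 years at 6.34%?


Formula: PV = PMT * (1 - (1+r)^(-n)) / r
Discount factor: (1 + 0.0634)^(-2) = 0.884314
Bracket: 1 - 0.884314 = 0.115686
PV = $2,500.00 * 0.115686 / 0.0634 = $4,561.74

$4,561.74


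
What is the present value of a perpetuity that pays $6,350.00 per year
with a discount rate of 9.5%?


Formula: PV = C / r
Substituting: PV = $6,350.00 / 0.095
PV = $66,842.11

$66,842.11


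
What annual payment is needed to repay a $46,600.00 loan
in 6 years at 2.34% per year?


Formula: PMT = PV * r / (1 - (1+r)^(-n))
Denominator: 1 - (1 + 0.0234)^(-6) = 0.129583
Numerator: $46,600.00 * 0.0234 = 1090.44
PMT = 1090.44 / 0.129583 = $8,415.01

$8,415.01


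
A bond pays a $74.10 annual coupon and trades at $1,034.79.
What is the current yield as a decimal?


Formula: Current yield = annual coupon / price
Substituting: CY = $74.10 / $1,034.79
CY = 0.071609

0.071609


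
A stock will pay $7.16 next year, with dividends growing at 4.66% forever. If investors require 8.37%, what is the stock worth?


Formula: P = D1 / (r - g)
Spread: r - g = 0.0837 - 0.0466 = 0.0371
Substituting: P = $7.16 / 0.0371
P = $192.99

$192.99


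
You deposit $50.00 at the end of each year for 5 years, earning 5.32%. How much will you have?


Formula: FV = PMT * ((1+r)^n - 1) / r
Growth factor: (1 + 0.0532)^5 = 1.295849
Numerator: 1.295849 - 1 = 0.295849
FV = $50.00 * 0.295849 / 0.0532 = $278.05

$278.05


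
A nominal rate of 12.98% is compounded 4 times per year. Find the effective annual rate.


Formula: EAR = (1 + r/m)^m - 1
Period rate: r/m = 0.1298 / 4 = 0.03245
Compounding: (1 + 0.03245)^4 = 1.136256
EAR = 1.136256 - 1 = 0.136256

0.136256


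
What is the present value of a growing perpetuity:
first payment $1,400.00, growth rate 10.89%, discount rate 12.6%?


Formula: PV = C / (r - g)
Spread: r - g = 0.126 - 0.1089 = 0.0171
Substituting: PV = $1,400.00 / 0.0171
PV = $81,871.35

$81,871.35


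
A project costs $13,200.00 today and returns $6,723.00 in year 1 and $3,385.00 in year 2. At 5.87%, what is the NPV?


Formula: NPV = C0 + C1/(1+r) + C2/(1+r)^2
Discount C1: $6,723.00 / (1 + 0.0587) = $6,350.24
Discount C2: $3,385.00 / (1 + 0.0587)^2 = $3,020.04
NPV = -$13,200.00 + $6,350.24 + $3,020.04 = -$3,829.72

-$3,829.72


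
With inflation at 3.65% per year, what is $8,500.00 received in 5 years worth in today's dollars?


Formula: Real value = nominal / (1 + inflation)^years
Price level: (1 + 0.0365)^5 = 1.196318
Real value = $8,500.00 / 1.196318 = $7,105.14

$7,105.14


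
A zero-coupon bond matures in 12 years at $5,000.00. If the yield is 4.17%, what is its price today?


Formula: Price = FV / (1 + r)^n
Substituting: Price = $5,000.00 / (1 + 0.0417)^12
Discount factor: (1.0417)^12 = 1.632721
Price = $5,000.00 / 1.632721 = $3,062.37

$3,062.37


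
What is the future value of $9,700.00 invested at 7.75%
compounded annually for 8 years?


Formula: FV = P * (1 + r)^n
Substituting: FV = $9,700.00 * (1 + 0.0775)^8
Growth factor: (1.0775)^8 = 1.81693
FV = $9,700.00 * 1.81693 = $17,624.22

$17,624.22


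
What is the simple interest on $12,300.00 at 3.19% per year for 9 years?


Formula: I = P * r * t
Substituting: I = $12,300.00 * 0.0319 * 9
Step: I = $12,300.00 * 0.2871
I = $3,531.33

$3,531.33


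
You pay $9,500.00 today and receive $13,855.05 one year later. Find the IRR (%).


Formula: IRR = C1/C0 - 1
Substituting: IRR = $13,855.05 / $9,500.00 - 1
Ratio: 1.458426 - 1 = 0.458426
IRR = 45.8426%

45.8426%


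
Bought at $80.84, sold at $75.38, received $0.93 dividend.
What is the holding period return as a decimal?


Formula: HPR = (P1 - P0 + D) / P0
Gain: $75.38 - $80.84 + $0.93 = -$4.53
HPR = -$4.53 / $80.84 = -0.056

-0.056


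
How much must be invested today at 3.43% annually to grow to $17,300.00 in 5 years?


Formula: PV = FV / (1 + r)^n
Substituting: PV = $17,300.00 / (1 + 0.0343)^5
Discount factor: (1.0343)^5 = 1.183675
PV = $17,300.00 / 1.183675 = $14,615.49

$14,615.49


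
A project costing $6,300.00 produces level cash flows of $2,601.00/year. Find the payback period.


Formula: Payback = investment / annual cash flow
Substituting: Payback = $6,300.00 / $2,601.00
Payback = 2.4221 years

2.4221 years


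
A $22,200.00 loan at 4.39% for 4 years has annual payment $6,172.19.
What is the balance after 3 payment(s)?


Formula: Balance = PV*(1+r)^k - PMT*((1+r)^k - 1)/r
Growth: (1 + 0.0439)^3 = 1.137566
Accumulated factor: ((1+r)^k - 1)/r = 3.133627
Balance = $22,200.00 * 1.137566 - $6,172.19 * 3.133627
Balance = $5,912.63

$5,912.63


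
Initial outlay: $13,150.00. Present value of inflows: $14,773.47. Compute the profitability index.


Formula: PI = PV(cash flows) / initial investment
Substituting: PI = $14,773.47 / $13,150.00
PI = 1.1235

1.1235


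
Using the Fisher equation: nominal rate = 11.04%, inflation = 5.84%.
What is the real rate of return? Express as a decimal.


Formula: (1 + r_real) = (1 + r_nom) / (1 + inflation)
Substituting: (1 + r_real) = 1.1104 / 1.0584
(1 + r_real) = 1.049131
r_real = 1.049131 - 1 = 0.049131

0.049131


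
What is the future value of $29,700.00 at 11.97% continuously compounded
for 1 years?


Formula: FV = P * e^(r*t)
Exponent: r*t = 0.1197 * 1 = 0.1197
e^(0.1197) = 1.127159
FV = $29,700.00 * 1.127159 = $33,476.61

$33,476.61


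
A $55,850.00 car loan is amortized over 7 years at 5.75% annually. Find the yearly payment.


Formula: PMT = PV * r / (1 - (1+r)^(-n))
Denominator: 1 - (1 + 0.0575)^(-7) = 0.323859
Numerator: $55,850.00 * 0.0575 = 3211.375
PMT = 3211.375 / 0.323859 = $9,915.97

$9,915.97


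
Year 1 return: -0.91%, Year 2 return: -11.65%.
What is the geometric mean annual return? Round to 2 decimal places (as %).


Formula: Geometric mean = ((1+r1)*(1+r2))^(1/2) - 1
Product: (1 + -0.0091) * (1 + -0.1165) = 0.9909 * 0.8835 = 0.87546
Square root: 0.87546^0.5 = 0.93566
Geometric mean = 0.93566 - 1 = -0.06434
As percentage: -6.43%

-6.43%


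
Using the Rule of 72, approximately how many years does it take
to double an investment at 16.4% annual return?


Formula: Years ≈ 72 / r
Substituting: Years ≈ 72 / 16.4
Years ≈ 4.4

4.4 years


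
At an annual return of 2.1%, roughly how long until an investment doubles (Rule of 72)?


Formula: Years ≈ 72 / r
Substituting: Years ≈ 72 / 2.1
Years ≈ 34.3

34.3 years


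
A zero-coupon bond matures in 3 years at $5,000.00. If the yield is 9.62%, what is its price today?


Formula: Price = FV / (1 + r)^n
Substituting: Price = $5,000.00 / (1 + 0.0962)^3
Discount factor: (1.0962)^3 = 1.317254
Price = $5,000.00 / 1.317254 = $3,795.78

$3,795.78


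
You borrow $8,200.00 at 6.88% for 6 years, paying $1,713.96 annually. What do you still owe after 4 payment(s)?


Formula: Balance = PV*(1+r)^k - PMT*((1+r)^k - 1)/r
Growth: (1 + 0.0688)^4 = 1.304926
Accumulated factor: ((1+r)^k - 1)/r = 4.432059
Balance = $8,200.00 * 1.304926 - $1,713.96 * 4.432059
Balance = $3,104.02

$3,104.02


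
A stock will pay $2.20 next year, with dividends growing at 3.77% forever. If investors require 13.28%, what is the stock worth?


Formula: P = D1 / (r - g)
Spread: r - g = 0.1328 - 0.0377 = 0.0951
Substituting: P = $2.20 / 0.0951
P = $23.13

$23.13


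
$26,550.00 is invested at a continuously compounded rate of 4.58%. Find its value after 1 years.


Formula: FV = P * e^(r*t)
Exponent: r*t = 0.0458 * 1 = 0.0458
e^(0.0458) = 1.046865
FV = $26,550.00 * 1.046865 = $27,794.27

$27,794.27


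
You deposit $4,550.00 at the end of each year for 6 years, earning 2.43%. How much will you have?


Formula: FV = PMT * ((1+r)^n - 1) / r
Growth factor: (1 + 0.0243)^6 = 1.15495
Numerator: 1.15495 - 1 = 0.15495
FV = $4,550.00 * 0.15495 / 0.0243 = $29,013.20

$29,013.20


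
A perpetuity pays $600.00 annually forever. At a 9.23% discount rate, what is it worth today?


Formula: PV = C / r
Substituting: PV = $600.00 / 0.0923
PV = $6,500.54

$6,500.54


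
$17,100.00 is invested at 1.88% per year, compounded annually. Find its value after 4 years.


Formula: FV = P * (1 + r)^n
Substituting: FV = $17,100.00 * (1 + 0.0188)^4
Growth factor: (1.0188)^4 = 1.077347
FV = $17,100.00 * 1.077347 = $18,422.64

$18,422.64


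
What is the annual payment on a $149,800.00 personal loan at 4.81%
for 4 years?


Formula: PMT = PV * r / (1 - (1+r)^(-n))
Denominator: 1 - (1 + 0.0481)^(-4) = 0.171316
Numerator: $149,800.00 * 0.0481 = 7205.38
PMT = 7205.38 / 0.171316 = $42,059.08

$42,059.08


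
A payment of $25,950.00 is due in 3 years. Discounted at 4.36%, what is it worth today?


Formula: PV = FV / (1 + r)^n
Substituting: PV = $25,950.00 / (1 + 0.0436)^3
Discount factor: (1.0436)^3 = 1.136586
PV = $25,950.00 / 1.136586 = $22,831.54

$22,831.54


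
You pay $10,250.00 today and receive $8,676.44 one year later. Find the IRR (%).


Formula: IRR = C1/C0 - 1
Substituting: IRR = $8,676.44 / $10,250.00 - 1
Ratio: 0.846482 - 1 = -0.153518
IRR = -15.3518%

-15.3518%


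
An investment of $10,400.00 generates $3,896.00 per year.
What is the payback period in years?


Formula: Payback = investment / annual cash flow
Substituting: Payback = $10,400.00 / $3,896.00
Payback = 2.6694 years

2.6694 years


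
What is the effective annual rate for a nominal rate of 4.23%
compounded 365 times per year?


Formula: EAR = (1 + r/m)^m - 1
Period rate: r/m = 0.0423 / 365 = 0.000116
Compounding: (1 + 0.000116)^365 = 1.043205
EAR = 1.043205 - 1 = 0.043205

0.043205


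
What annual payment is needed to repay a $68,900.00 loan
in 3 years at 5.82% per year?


Formula: PMT = PV * r / (1 - (1+r)^(-n))
Denominator: 1 - (1 + 0.0582)^(-3) = 0.156089
Numerator: $68,900.00 * 0.0582 = 4009.98
PMT = 4009.98 / 0.156089 = $25,690.37

$25,690.37


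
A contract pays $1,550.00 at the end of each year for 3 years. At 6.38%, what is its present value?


Formula: PV = PMT * (1 - (1+r)^(-n)) / r
Discount factor: (1 + 0.0638)^(-3) = 0.830654
Bracket: 1 - 0.830654 = 0.169346
PV = $1,550.00 * 0.169346 / 0.0638 = $4,114.21

$4,114.21


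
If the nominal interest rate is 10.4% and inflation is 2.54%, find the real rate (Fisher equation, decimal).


Formula: (1 + r_real) = (1 + r_nom) / (1 + inflation)
Substituting: (1 + r_real) = 1.104 / 1.0254
(1 + r_real) = 1.076653
r_real = 1.076653 - 1 = 0.076653

0.076653


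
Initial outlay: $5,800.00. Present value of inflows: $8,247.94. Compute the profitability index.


Formula: PI = PV(cash flows) / initial investment
Substituting: PI = $8,247.94 / $5,800.00
PI = 1.4221

1.4221


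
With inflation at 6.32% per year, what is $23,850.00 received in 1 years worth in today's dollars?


Formula: Real value = nominal / (1 + inflation)^years
Price level: (1 + 0.0632)^1 = 1.0632
Real value = $23,850.00 / 1.0632 = $22,432.28

$22,432.28


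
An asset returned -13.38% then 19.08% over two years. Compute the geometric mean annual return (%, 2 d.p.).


Formula: Geometric mean = ((1+r1)*(1+r2))^(1/2) - 1
Product: (1 + -0.1338) * (1 + 0.1908) = 0.8662 * 1.1908 = 1.031471
Square root: 1.031471^0.5 = 1.015614
Geometric mean = 1.015614 - 1 = 0.015614
As percentage: 1.56%

1.56%


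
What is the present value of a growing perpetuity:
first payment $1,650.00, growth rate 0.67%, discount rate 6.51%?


Formula: PV = C / (r - g)
Spread: r - g = 0.0651 - 0.0067 = 0.0584
Substituting: PV = $1,650.00 / 0.0584
PV = $28,253.42

$28,253.42


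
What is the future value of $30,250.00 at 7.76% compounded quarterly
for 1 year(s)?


Formula: FV = P * (1 + r/m)^(m*t)
Period rate: r/m = 0.0776 / 4 = 0.0194
Total periods: m*t = 4 * 1 = 4
Growth factor: (1 + 0.0194)^4 = 1.079888
FV = $30,250.00 * 1.079888 = $32,666.60

$32,666.60


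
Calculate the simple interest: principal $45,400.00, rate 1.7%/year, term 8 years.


Formula: I = P * r * t
Substituting: I = $45,400.00 * 0.017 * 8
Step: I = $45,400.00 * 0.136
I = $6,174.40

$6,174.40


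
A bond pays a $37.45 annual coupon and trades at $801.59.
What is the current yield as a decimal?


Formula: Current yield = annual coupon / price
Substituting: CY = $37.45 / $801.59
CY = 0.04672

0.04672


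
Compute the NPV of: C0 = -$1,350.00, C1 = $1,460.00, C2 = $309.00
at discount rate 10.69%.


Formula: NPV = C0 + C1/(1+r) + C2/(1+r)^2
Discount C1: $1,460.00 / (1 + 0.1069) = $1,319.00
Discount C2: $309.00 / (1 + 0.1069)^2 = $252.20
NPV = -$1,350.00 + $1,319.00 + $252.20 = $221.20

$221.20


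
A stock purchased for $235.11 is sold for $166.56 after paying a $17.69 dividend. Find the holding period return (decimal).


Formula: HPR = (P1 - P0 + D) / P0
Gain: $166.56 - $235.11 + $17.69 = -$50.86
HPR = -$50.86 / $235.11 = -0.2163

-0.2163


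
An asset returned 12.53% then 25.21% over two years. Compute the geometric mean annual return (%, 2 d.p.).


Formula: Geometric mean = ((1+r1)*(1+r2))^(1/2) - 1
Product: (1 + 0.1253) * (1 + 0.2521) = 1.1253 * 1.2521 = 1.408988
Square root: 1.408988^0.5 = 1.187008
Geometric mean = 1.187008 - 1 = 0.187008
As percentage: 18.70%

18.70%


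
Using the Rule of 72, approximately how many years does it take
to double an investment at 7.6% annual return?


Formula: Years ≈ 72 / r
Substituting: Years ≈ 72 / 7.6
Years ≈ 9.5

9.5 years


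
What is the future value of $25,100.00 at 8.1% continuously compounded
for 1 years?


Formula: FV = P * e^(r*t)
Exponent: r*t = 0.081 * 1 = 0.081
e^(0.081) = 1.084371
FV = $25,100.00 * 1.084371 = $27,217.71

$27,217.71


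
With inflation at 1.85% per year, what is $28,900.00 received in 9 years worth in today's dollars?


Formula: Real value = nominal / (1 + inflation)^years
Price level: (1 + 0.0185)^9 = 1.179368
Real value = $28,900.00 / 1.179368 = $24,504.65

$24,504.65


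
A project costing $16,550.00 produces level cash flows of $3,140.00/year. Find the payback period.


Formula: Payback = investment / annual cash flow
Substituting: Payback = $16,550.00 / $3,140.00
Payback = 5.2707 years

5.2707 years


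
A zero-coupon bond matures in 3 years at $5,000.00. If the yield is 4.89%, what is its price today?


Formula: Price = FV / (1 + r)^n
Substituting: Price = $5,000.00 / (1 + 0.0489)^3
Discount factor: (1.0489)^3 = 1.153991
Price = $5,000.00 / 1.153991 = $4,332.79

$4,332.79


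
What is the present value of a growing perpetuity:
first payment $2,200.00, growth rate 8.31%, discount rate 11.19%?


Formula: PV = C / (r - g)
Spread: r - g = 0.1119 - 0.0831 = 0.0288
Substituting: PV = $2,200.00 / 0.0288
PV = $76,388.89

$76,388.89


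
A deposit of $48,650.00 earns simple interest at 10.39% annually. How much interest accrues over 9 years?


Formula: I = P * r * t
Substituting: I = $48,650.00 * 0.1039 * 9
Step: I = $48,650.00 * 0.9351
I = $45,492.62

$45,492.62


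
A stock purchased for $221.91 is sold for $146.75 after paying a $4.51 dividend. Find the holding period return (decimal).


Formula: HPR = (P1 - P0 + D) / P0
Gain: $146.75 - $221.91 + $4.51 = -$70.65
HPR = -$70.65 / $221.91 = -0.3184

-0.3184


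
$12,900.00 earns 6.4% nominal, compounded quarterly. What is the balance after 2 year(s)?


Formula: FV = P * (1 + r/m)^(m*t)
Period rate: r/m = 0.064 / 4 = 0.016
Total periods: m*t = 4 * 2 = 8
Growth factor: (1 + 0.016)^8 = 1.135402
FV = $12,900.00 * 1.135402 = $14,646.69

$14,646.69


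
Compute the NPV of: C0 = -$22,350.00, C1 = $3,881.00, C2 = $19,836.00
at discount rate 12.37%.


Formula: NPV = C0 + C1/(1+r) + C2/(1+r)^2
Discount C1: $3,881.00 / (1 + 0.1237) = $3,453.77
Discount C2: $19,836.00 / (1 + 0.1237)^2 = $15,709.17
NPV = -$22,350.00 + $3,453.77 + $15,709.17 = -$3,187.06

-$3,187.06


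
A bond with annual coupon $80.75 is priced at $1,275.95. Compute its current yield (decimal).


Formula: Current yield = annual coupon / price
Substituting: CY = $80.75 / $1,275.95
CY = 0.063286

0.063286


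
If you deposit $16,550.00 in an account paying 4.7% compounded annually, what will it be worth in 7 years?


Formula: FV = P * (1 + r)^n
Substituting: FV = $16,550.00 * (1 + 0.047)^7
Growth factor: (1.047)^7 = 1.379198
FV = $16,550.00 * 1.379198 = $22,825.73

$22,825.73


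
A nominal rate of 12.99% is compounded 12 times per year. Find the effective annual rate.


Formula: EAR = (1 + r/m)^m - 1
Period rate: r/m = 0.1299 / 12 = 0.010825
Compounding: (1 + 0.010825)^12 = 1.13792
EAR = 1.13792 - 1 = 0.13792

0.13792


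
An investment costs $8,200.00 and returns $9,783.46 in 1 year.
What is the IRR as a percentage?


Formula: IRR = C1/C0 - 1
Substituting: IRR = $9,783.46 / $8,200.00 - 1
Ratio: 1.193105 - 1 = 0.193105
IRR = 19.3105%

19.3105%


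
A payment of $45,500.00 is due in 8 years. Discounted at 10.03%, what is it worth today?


Formula: PV = FV / (1 + r)^n
Substituting: PV = $45,500.00 / (1 + 0.1003)^8
Discount factor: (1.1003)^8 = 2.14827
PV = $45,500.00 / 2.14827 = $21,179.83

$21,179.83


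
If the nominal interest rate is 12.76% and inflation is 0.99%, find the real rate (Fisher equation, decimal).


Formula: (1 + r_real) = (1 + r_nom) / (1 + inflation)
Substituting: (1 + r_real) = 1.1276 / 1.0099
(1 + r_real) = 1.116546
r_real = 1.116546 - 1 = 0.116546

0.116546


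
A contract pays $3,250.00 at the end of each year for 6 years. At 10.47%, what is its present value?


Formula: PV = PMT * (1 - (1+r)^(-n)) / r
Discount factor: (1 + 0.1047)^(-6) = 0.550217
Bracket: 1 - 0.550217 = 0.449783
PV = $3,250.00 * 0.449783 / 0.1047 = $13,961.75

$13,961.75


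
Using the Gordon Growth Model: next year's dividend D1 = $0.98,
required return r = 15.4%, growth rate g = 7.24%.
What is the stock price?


Formula: P = D1 / (r - g)
Spread: r - g = 0.154 - 0.0724 = 0.0816
Substituting: P = $0.98 / 0.0816
P = $12.01

$12.01


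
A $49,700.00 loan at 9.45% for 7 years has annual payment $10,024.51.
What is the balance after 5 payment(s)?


Formula: Balance = PV*(1+r)^k - PMT*((1+r)^k - 1)/r
Growth: (1 + 0.0945)^5 = 1.570648
Accumulated factor: ((1+r)^k - 1)/r = 6.038602
Balance = $49,700.00 * 1.570648 - $10,024.51 * 6.038602
Balance = $17,527.18

$17,527.18


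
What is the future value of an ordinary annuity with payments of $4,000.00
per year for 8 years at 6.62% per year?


Formula: FV = PMT * ((1+r)^n - 1) / r
Growth factor: (1 + 0.0662)^8 = 1.669973
Numerator: 1.669973 - 1 = 0.669973
FV = $4,000.00 * 0.669973 / 0.0662 = $40,481.75

$40,481.75


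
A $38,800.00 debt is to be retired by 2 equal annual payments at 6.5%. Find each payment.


Formula: PMT = PV * r / (1 - (1+r)^(-n))
Denominator: 1 - (1 + 0.065)^(-2) = 0.118341
Numerator: $38,800.00 * 0.065 = 2522.0
PMT = 2522.0 / 0.118341 = $21,311.35

$21,311.35


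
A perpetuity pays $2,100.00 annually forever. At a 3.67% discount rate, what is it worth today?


Formula: PV = C / r
Substituting: PV = $2,100.00 / 0.0367
PV = $57,220.71

$57,220.71


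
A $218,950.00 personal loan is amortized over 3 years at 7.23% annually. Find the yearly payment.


Formula: PMT = PV * r / (1 - (1+r)^(-n))
Denominator: 1 - (1 + 0.0723)^(-3) = 0.188944
Numerator: $218,950.00 * 0.0723 = 15830.085
PMT = 15830.085 / 0.188944 = $83,782.09

$83,782.09


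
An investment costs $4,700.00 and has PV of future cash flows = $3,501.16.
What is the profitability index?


Formula: PI = PV(cash flows) / initial investment
Substituting: PI = $3,501.16 / $4,700.00
PI = 0.7449

0.7449


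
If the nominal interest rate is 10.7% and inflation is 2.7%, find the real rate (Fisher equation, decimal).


Formula: (1 + r_real) = (1 + r_nom) / (1 + inflation)
Substituting: (1 + r_real) = 1.107 / 1.027
(1 + r_real) = 1.077897
r_real = 1.077897 - 1 = 0.077897

0.077897
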